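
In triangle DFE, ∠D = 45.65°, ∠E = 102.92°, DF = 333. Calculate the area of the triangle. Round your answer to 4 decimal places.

21211.4079

The third angle is ∠F = 180° − ∠E − ∠D = 31.43°.
Law of sines: FE = DF·sin D/sin E ≈ 244.31.
Law of sines: ED = DF·sin F/sin E ≈ 178.16.
Area = ½·DF·FE·sin F ≈ 21211.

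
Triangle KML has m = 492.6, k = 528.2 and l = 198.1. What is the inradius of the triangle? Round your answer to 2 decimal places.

r ≈ 80.05

Semiperimeter s = (528.2 + 492.6 + 198.1)/2 = 609.45.
Heron's formula: area = √(609.45·81.25·116.85·411.35) ≈ 48787.
Inradius = area/s = 48787/609.45 ≈ 80.05.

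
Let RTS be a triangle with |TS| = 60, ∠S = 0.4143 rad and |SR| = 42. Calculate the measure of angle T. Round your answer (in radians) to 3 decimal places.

∠T ≈ 0.665 rad

By the law of cosines, |RT|² = |TS|² + |SR|² − 2·|TS|·|SR|·cos S = 750.39, so |RT| ≈ 27.393.
Law of cosines again: cos T = (|RT|² + |TS|² − |SR|²)/(2·|RT|·|TS|) ≈ 0.78681, so ∠T ≈ 0.6652 rad.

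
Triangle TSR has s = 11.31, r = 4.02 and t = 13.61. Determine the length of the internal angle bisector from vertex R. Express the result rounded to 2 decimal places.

12.24

By the law of cosines, cos R = (t² + s² − r²) / (2·t·s) ≈ 0.96469, so ∠R ≈ 15.27°.
The bisector from R has length 2·t·s·cos(∠R/2)/(t+s) ≈ 12.244.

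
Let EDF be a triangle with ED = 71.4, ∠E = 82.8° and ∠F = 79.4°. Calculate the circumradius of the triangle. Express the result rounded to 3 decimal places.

36.320

The third angle is ∠D = 180° − ∠F − ∠E = 17.80°.
Law of sines: DF = ED·sin E/sin F ≈ 72.067.
Law of sines: FE = ED·sin D/sin F ≈ 22.206.
Circumradius = ED/(2 sin F) ≈ 36.32.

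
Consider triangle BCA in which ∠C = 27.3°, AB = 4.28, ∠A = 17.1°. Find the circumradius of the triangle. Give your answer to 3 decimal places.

The third angle is ∠B = 180° − ∠C − ∠A = 135.60°.
Law of sines: CA = AB·sin B/sin C ≈ 6.5291.
Law of sines: BC = AB·sin A/sin C ≈ 2.7439.
Circumradius = AB/(2 sin C) ≈ 4.6659.

4.666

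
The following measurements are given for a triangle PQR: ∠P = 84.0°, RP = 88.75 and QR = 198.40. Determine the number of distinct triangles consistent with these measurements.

1

RP·sin P = 88.75·sin(84.0°) ≈ 88.26.
Since QR ≥ RP, exactly one triangle exists.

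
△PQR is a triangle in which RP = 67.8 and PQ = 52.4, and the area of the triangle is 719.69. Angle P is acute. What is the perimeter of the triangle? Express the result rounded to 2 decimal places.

From area = ½·RP·PQ·sin P, we get sin P = 2·area/(RP·PQ) ≈ 0.40515.
Taking the acute solution, ∠P ≈ 0.417 rad.
Law of cosines then gives QR ≈ 29.094.
Perimeter = 29.094 + 67.8 + 52.4 = 149.29.

perimeter ≈ 149.29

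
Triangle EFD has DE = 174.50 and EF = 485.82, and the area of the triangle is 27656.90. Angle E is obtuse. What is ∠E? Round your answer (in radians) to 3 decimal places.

From area = ½·DE·EF·sin E, we get sin E = 2·area/(DE·EF) ≈ 0.65247.
Taking the obtuse solution, ∠E ≈ 2.431 rad.

∠E ≈ 2.431 rad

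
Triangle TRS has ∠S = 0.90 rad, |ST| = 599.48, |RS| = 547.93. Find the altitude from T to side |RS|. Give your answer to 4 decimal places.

By the law of cosines, |TR|² = |RS|² + |ST|² − 2·|RS|·|ST|·cos S = 2.5124e+05, so |TR| ≈ 501.24.
Area = ½·|RS|·|ST|·sin S ≈ 1.2865e+05.
The altitude from T has length 2·area/|RS| ≈ 469.59.

h_T ≈ 469.5888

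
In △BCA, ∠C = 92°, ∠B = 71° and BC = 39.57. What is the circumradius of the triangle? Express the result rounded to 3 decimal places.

67.671

The third angle is ∠A = 180° − ∠B − ∠C = 17.00°.
Law of sines: CA = BC·sin B/sin A ≈ 127.97.
Law of sines: AB = BC·sin C/sin A ≈ 135.26.
Circumradius = BC/(2 sin A) ≈ 67.671.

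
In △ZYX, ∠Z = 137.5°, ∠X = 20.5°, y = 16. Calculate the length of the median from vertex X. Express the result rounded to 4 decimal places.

22.0994

The third angle is ∠Y = 180° − ∠X − ∠Z = 22.00°.
Law of sines: z = y·sin Z/sin Y ≈ 28.855.
Law of sines: x = y·sin X/sin Y ≈ 14.958.
Median from X: ½√(2·z² + 2·y² − x²) ≈ 22.099.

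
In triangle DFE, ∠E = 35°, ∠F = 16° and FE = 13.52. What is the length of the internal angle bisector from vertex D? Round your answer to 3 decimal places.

The third angle is ∠D = 180° − ∠F − ∠E = 129.00°.
Law of sines: ED = FE·sin F/sin D ≈ 4.7953.
Law of sines: DF = FE·sin E/sin D ≈ 9.9785.
The bisector from D has length 2·ED·DF·cos(∠D/2)/(ED+DF) ≈ 2.7887.

2.789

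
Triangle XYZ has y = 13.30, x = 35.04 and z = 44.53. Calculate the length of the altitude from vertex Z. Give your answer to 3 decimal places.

h_Z ≈ 8.208

Semiperimeter s = (35.04 + 13.3 + 44.53)/2 = 46.435.
Heron's formula: area = √(46.435·11.395·33.135·1.905) ≈ 182.76.
The altitude from Z has length 2·area/z ≈ 8.2082.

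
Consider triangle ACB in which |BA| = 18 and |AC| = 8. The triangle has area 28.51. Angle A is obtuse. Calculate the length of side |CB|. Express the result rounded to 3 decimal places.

25.543

From area = ½·|BA|·|AC|·sin A, we get sin A = 2·area/(|BA|·|AC|) ≈ 0.39597.
Taking the obtuse solution, ∠A ≈ 156.67°.
Law of cosines then gives |CB| ≈ 25.543.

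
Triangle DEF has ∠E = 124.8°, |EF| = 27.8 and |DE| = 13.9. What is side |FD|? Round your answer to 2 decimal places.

37.51

By the law of cosines, |FD|² = |DE|² + |EF|² − 2·|DE|·|EF|·cos E = 1407.1, so |FD| ≈ 37.512.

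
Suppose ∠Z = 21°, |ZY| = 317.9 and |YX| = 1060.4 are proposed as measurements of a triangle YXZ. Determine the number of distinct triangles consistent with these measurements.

|ZY|·sin Z = 317.9·sin(21°) ≈ 113.9.
Since |YX| ≥ |ZY|, exactly one triangle exists.

1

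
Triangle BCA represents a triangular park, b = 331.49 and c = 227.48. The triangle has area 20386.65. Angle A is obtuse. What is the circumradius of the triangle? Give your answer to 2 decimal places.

From area = ½·b·c·sin A, we get sin A = 2·area/(b·c) ≈ 0.54071.
Taking the obtuse solution, ∠A ≈ 147.27°.
Law of cosines then gives a ≈ 537.12.
Circumradius = a/(2 sin A) ≈ 496.68.

R ≈ 496.68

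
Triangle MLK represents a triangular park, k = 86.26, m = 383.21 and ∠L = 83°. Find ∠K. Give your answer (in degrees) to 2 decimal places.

∠K ≈ 12.94°

By the law of cosines, l² = k² + m² − 2·k·m·cos L = 1.4623e+05, so l ≈ 382.41.
Law of cosines again: cos K = (m² + l² − k²)/(2·m·l) ≈ 0.97461, so ∠K ≈ 12.94°.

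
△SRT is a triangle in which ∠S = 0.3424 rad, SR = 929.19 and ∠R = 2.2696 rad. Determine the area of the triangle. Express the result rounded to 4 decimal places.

area ≈ 219661.8538

The third angle is ∠T = π − ∠S − ∠R = 0.5296 rad.
Law of sines: RT = SR·sin S/sin T ≈ 617.55.
Law of sines: TS = SR·sin R/sin T ≈ 1408.2.
Area = ½·SR·RT·sin R ≈ 2.1966e+05.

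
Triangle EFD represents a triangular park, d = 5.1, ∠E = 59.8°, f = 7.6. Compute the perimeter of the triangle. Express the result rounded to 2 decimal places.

By the law of cosines, e² = f² + d² − 2·f·d·cos E = 44.776, so e ≈ 6.6915.
Semiperimeter s = (6.6915+7.6+5.1)/2 = 9.6957.
Perimeter = 6.6915 + 7.6 + 5.1 = 19.391.

19.39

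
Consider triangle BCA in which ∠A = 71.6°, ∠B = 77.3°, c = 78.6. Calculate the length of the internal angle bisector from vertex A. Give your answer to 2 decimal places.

The third angle is ∠C = 180° − ∠A − ∠B = 31.10°.
Law of sines: b = c·sin B/sin C ≈ 148.45.
Law of sines: a = c·sin A/sin C ≈ 144.39.
The bisector from A has length 2·b·c·cos(∠A/2)/(b+c) ≈ 83.361.

83.36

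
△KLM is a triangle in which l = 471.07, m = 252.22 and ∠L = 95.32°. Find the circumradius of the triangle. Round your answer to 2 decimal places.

R ≈ 236.55

Law of sines: sin M = m·sin L/l ≈ 0.53311.
Since l ≥ m, only the acute value applies: ∠M ≈ 32.22°.
Then ∠K = 180° − ∠L − ∠M ≈ 52.46°.
Law of sines gives k = l·sin K/sin L ≈ 375.16.
Circumradius = l/(2 sin L) ≈ 236.55.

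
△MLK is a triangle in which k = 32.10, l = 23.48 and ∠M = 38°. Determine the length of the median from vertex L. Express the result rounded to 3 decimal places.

By the law of cosines, m² = l² + k² − 2·l·k·cos M = 393.86, so m ≈ 19.846.
Median from L: ½√(2·k² + 2·m² − l²) ≈ 23.965.

m_L ≈ 23.965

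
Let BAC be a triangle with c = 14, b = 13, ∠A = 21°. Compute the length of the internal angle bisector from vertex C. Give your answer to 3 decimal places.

5.084

By the law of cosines, a² = c² + b² − 2·c·b·cos A = 25.177, so a ≈ 5.0176.
Law of cosines again: cos C = (b² + a² − c²)/(2·b·a) ≈ -0.01398, so ∠C ≈ 90.80°.
The bisector from C has length 2·b·a·cos(∠C/2)/(b+a) ≈ 5.084.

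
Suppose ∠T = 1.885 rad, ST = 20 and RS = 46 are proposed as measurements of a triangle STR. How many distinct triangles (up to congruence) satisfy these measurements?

ST·sin T = 20·sin(1.885 rad) ≈ 19.02.
Since ∠T is not acute, a triangle exists only if RS > ST; here RS > ST, so there is exactly one triangle.

1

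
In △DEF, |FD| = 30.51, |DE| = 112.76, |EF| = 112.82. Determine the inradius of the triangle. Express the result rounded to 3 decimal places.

r ≈ 13.314

Semiperimeter s = (112.82 + 30.51 + 112.76)/2 = 128.04.
Heron's formula: area = √(128.04·15.225·97.535·15.285) ≈ 1704.8.
Inradius = area/s = 1704.8/128.04 ≈ 13.314.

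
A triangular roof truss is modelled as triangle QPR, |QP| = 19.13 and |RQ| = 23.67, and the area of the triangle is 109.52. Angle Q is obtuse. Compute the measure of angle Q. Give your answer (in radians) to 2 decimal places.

∠Q ≈ 2.64 rad

From area = ½·|RQ|·|QP|·sin Q, we get sin Q = 2·area/(|RQ|·|QP|) ≈ 0.48374.
Taking the obtuse solution, ∠Q ≈ 2.6367 rad.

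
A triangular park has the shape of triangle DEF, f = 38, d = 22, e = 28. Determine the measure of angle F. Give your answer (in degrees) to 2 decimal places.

By the law of cosines, cos F = (d² + e² − f²) / (2·d·e) ≈ -0.14286, so ∠F ≈ 98.21°.

98.21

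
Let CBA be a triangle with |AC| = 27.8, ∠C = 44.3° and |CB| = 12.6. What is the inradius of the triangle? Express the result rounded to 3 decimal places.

r ≈ 4.001

By the law of cosines, |BA|² = |AC|² + |CB|² − 2·|AC|·|CB|·cos C = 430.21, so |BA| ≈ 20.742.
Area = ½·|AC|·|CB|·sin C ≈ 122.32.
Semiperimeter s = (20.742+27.8+12.6)/2 = 30.571.
Inradius = area/s = 122.32/30.571 ≈ 4.0012.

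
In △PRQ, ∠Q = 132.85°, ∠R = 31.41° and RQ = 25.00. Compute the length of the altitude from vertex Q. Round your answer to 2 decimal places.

The third angle is ∠P = 180° − ∠R − ∠Q = 15.74°.
Law of sines: QP = RQ·sin R/sin P ≈ 48.029.
Law of sines: PR = RQ·sin Q/sin P ≈ 67.565.
Area = ½·RQ·QP·sin Q ≈ 440.15.
The altitude from Q has length 2·area/PR ≈ 13.029.

13.03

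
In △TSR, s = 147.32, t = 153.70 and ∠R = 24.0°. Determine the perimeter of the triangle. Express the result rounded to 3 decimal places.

By the law of cosines, r² = t² + s² − 2·t·s·cos R = 3955.9, so r ≈ 62.896.
Semiperimeter p = (153.7+147.32+62.896)/2 = 181.96.
Perimeter = 153.7 + 147.32 + 62.896 = 363.92.

363.916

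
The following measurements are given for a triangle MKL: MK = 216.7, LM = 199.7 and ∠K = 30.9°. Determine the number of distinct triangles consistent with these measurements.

MK·sin K = 216.7·sin(30.9°) ≈ 111.3.
Since MK sin K < LM < MK (111.3 < 199.7 < 216.7), two triangles exist.

2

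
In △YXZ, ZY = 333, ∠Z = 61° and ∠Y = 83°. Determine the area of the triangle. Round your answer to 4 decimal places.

The third angle is ∠X = 180° − ∠Z − ∠Y = 36.00°.
Law of sines: XZ = ZY·sin Y/sin X ≈ 562.31.
Law of sines: YX = ZY·sin Z/sin X ≈ 495.5.
Area = ½·ZY·XZ·sin Z ≈ 81886.

area ≈ 81886.0184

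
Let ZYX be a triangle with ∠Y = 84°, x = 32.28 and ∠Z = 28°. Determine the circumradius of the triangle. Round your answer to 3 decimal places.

17.408

The third angle is ∠X = 180° − ∠Z − ∠Y = 68.00°.
Law of sines: z = x·sin Z/sin X ≈ 16.345.
Law of sines: y = x·sin Y/sin X ≈ 34.624.
Circumradius = x/(2 sin X) ≈ 17.408.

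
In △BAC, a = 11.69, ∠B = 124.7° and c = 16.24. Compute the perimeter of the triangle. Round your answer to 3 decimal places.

perimeter ≈ 52.760

By the law of cosines, b² = a² + c² − 2·a·c·cos B = 616.54, so b ≈ 24.83.
Semiperimeter s = (24.83+11.69+16.24)/2 = 26.38.
Perimeter = 24.83 + 11.69 + 16.24 = 52.76.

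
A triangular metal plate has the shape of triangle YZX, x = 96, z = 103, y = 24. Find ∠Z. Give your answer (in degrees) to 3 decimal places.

By the law of cosines, cos Z = (x² + y² − z²) / (2·x·y) ≈ -0.17730, so ∠Z ≈ 100.21°.

∠Z ≈ 100.213°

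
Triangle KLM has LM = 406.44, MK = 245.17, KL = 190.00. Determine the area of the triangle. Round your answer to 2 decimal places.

area ≈ 15653.86

Semiperimeter s = (406.44 + 245.17 + 190)/2 = 420.81.
Heron's formula: area = √(420.81·14.365·175.64·230.81) ≈ 15654.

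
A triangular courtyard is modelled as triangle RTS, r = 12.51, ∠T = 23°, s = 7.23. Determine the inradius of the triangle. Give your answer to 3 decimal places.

By the law of cosines, t² = s² + r² − 2·s·r·cos T = 42.259, so t ≈ 6.5007.
Area = ½·s·r·sin T ≈ 17.67.
Semiperimeter p = (12.51+6.5007+7.23)/2 = 13.12.
Inradius = area/p = 17.67/13.12 ≈ 1.3468.

1.347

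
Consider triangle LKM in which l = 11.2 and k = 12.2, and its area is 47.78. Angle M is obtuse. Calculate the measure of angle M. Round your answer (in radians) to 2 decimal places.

From area = ½·l·k·sin M, we get sin M = 2·area/(l·k) ≈ 0.69936.
Taking the obtuse solution, ∠M ≈ 2.367 rad.

2.37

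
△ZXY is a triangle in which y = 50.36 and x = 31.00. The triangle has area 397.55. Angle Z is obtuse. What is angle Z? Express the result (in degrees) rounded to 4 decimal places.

From area = ½·x·y·sin Z, we get sin Z = 2·area/(x·y) ≈ 0.50930.
Taking the obtuse solution, ∠Z ≈ 149.38°.

149.3827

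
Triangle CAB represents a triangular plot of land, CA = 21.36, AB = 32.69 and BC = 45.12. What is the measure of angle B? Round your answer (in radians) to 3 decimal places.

∠B ≈ 0.456 rad

By the law of cosines, cos B = (AB² + BC² − CA²) / (2·AB·BC) ≈ 0.89771, so ∠B ≈ 0.456 rad.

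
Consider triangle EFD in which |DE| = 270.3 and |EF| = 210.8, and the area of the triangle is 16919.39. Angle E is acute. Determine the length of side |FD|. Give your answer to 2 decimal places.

160.66

From area = ½·|DE|·|EF|·sin E, we get sin E = 2·area/(|DE|·|EF|) ≈ 0.59388.
Taking the acute solution, ∠E ≈ 36.43°.
Law of cosines then gives |FD| ≈ 160.66.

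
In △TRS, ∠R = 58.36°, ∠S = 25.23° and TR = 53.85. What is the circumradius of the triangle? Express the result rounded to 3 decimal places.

63.167

The third angle is ∠T = 180° − ∠R − ∠S = 96.41°.
Law of sines: RS = TR·sin T/sin S ≈ 125.54.
Law of sines: ST = TR·sin R/sin S ≈ 107.56.
Circumradius = TR/(2 sin S) ≈ 63.167.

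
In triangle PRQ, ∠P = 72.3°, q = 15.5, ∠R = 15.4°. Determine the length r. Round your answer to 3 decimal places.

The third angle is ∠Q = 180° − ∠P − ∠R = 92.30°.
Law of sines: r = q·sin R/sin Q ≈ 4.1194.

4.119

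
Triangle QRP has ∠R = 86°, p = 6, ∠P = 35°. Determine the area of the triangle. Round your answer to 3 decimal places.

area ≈ 26.834

The third angle is ∠Q = 180° − ∠R − ∠P = 59.00°.
Law of sines: q = p·sin Q/sin P ≈ 8.9666.
Law of sines: r = p·sin R/sin P ≈ 10.435.
Area = ½·p·q·sin R ≈ 26.834.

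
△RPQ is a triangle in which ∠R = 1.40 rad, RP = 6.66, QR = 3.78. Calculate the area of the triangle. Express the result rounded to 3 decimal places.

Area = ½·QR·RP·sin R ≈ 12.404.

12.404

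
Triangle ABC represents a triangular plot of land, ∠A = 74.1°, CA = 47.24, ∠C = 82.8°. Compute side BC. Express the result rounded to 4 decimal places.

115.8001

The third angle is ∠B = 180° − ∠C − ∠A = 23.10°.
Law of sines: BC = CA·sin A/sin B ≈ 115.8.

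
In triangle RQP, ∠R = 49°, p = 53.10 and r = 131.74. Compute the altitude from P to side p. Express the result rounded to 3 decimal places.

Law of sines: sin P = p·sin R/r ≈ 0.30420.
Since r ≥ p, only the acute value applies: ∠P ≈ 17.71°.
Then ∠Q = 180° − ∠R − ∠P ≈ 113.29°.
Law of sines gives q = r·sin Q/sin R ≈ 160.33.
Area = ½·r·p·sin Q ≈ 3212.7.
The altitude from P has length 2·area/p ≈ 121.01.

121.005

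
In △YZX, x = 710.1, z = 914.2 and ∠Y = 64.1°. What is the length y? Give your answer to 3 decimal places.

879.138

By the law of cosines, y² = z² + x² − 2·z·x·cos Y = 7.7288e+05, so y ≈ 879.14.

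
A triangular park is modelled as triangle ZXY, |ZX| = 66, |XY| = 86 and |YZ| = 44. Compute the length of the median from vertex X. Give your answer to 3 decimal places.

73.430

Median from X: ½√(2·|ZX|² + 2·|XY|² − |YZ|²) ≈ 73.43.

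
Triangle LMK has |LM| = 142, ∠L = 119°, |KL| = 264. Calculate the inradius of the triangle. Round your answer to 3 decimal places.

r ≈ 43.070

By the law of cosines, |MK|² = |KL|² + |LM|² − 2·|KL|·|LM|·cos L = 1.2621e+05, so |MK| ≈ 355.26.
Area = ½·|KL|·|LM|·sin L ≈ 16394.
Semiperimeter s = (355.26+264+142)/2 = 380.63.
Inradius = area/s = 16394/380.63 ≈ 43.07.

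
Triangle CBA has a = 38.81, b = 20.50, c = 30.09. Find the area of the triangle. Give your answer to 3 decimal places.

Semiperimeter s = (30.09 + 20.5 + 38.81)/2 = 44.7.
Heron's formula: area = √(44.7·14.61·24.2·5.89) ≈ 305.1.

305.101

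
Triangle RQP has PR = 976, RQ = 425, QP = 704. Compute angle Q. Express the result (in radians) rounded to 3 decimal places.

By the law of cosines, cos Q = (RQ² + QP² − PR²) / (2·RQ·QP) ≈ -0.46179, so ∠Q ≈ 2.0508 rad.

∠Q ≈ 2.051 rad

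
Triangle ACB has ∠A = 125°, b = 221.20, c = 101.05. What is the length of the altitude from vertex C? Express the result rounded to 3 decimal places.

181.196

By the law of cosines, a² = c² + b² − 2·c·b·cos A = 84782, so a ≈ 291.17.
Area = ½·c·b·sin A ≈ 9154.9.
The altitude from C has length 2·area/c ≈ 181.2.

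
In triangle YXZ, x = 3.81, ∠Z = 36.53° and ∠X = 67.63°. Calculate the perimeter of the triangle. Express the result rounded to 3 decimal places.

perimeter ≈ 10.257

The third angle is ∠Y = 180° − ∠X − ∠Z = 75.84°.
Law of sines: y = x·sin Y/sin X ≈ 3.9949.
Law of sines: z = x·sin Z/sin X ≈ 2.4524.
Semiperimeter s = (3.9949+3.81+2.4524)/2 = 5.1287.
Perimeter = 3.9949 + 3.81 + 2.4524 = 10.257.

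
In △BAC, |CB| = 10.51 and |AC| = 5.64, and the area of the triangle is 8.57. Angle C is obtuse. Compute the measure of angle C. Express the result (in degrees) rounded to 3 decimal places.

163.193

From area = ½·|AC|·|CB|·sin C, we get sin C = 2·area/(|AC|·|CB|) ≈ 0.28915.
Taking the obtuse solution, ∠C ≈ 163.19°.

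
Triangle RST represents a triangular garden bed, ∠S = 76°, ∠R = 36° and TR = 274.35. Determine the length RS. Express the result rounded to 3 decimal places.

The third angle is ∠T = 180° − ∠R − ∠S = 68.00°.
Law of sines: RS = TR·sin T/sin S ≈ 262.16.

262.160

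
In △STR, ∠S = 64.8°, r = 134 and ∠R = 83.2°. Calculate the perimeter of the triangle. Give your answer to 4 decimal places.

perimeter ≈ 327.6180

The third angle is ∠T = 180° − ∠R − ∠S = 32.00°.
Law of sines: s = r·sin S/sin R ≈ 122.11.
Law of sines: t = r·sin T/sin R ≈ 71.512.
Semiperimeter p = (122.11+71.512+134)/2 = 163.81.
Perimeter = 122.11 + 71.512 + 134 = 327.62.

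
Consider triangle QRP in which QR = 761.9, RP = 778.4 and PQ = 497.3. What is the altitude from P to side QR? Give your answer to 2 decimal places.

475.50

Semiperimeter s = (778.4 + 497.3 + 761.9)/2 = 1018.8.
Heron's formula: area = √(1018.8·240.4·521.5·256.9) ≈ 1.8114e+05.
The altitude from P has length 2·area/QR ≈ 475.5.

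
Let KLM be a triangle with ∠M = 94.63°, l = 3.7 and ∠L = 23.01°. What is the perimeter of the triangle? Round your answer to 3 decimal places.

perimeter ≈ 21.520

The third angle is ∠K = 180° − ∠L − ∠M = 62.36°.
Law of sines: k = l·sin K/sin L ≈ 8.3853.
Law of sines: m = l·sin M/sin L ≈ 9.4346.
Semiperimeter s = (8.3853+3.7+9.4346)/2 = 10.76.
Perimeter = 8.3853 + 3.7 + 9.4346 = 21.52.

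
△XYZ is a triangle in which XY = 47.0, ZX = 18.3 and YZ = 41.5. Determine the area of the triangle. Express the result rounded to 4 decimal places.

Semiperimeter s = (41.5 + 18.3 + 47)/2 = 53.4.
Heron's formula: area = √(53.4·11.9·35.1·6.4) ≈ 377.82.

area ≈ 377.8224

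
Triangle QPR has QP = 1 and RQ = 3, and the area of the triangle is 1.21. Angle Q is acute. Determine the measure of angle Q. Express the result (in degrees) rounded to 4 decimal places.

From area = ½·RQ·QP·sin Q, we get sin Q = 2·area/(RQ·QP) ≈ 0.80667.
Taking the acute solution, ∠Q ≈ 53.77°.

∠Q ≈ 53.7715°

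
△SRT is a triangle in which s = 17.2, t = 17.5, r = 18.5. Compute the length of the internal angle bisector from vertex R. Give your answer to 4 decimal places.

14.6780

By the law of cosines, cos R = (t² + s² − r²) / (2·t·s) ≈ 0.43163, so ∠R ≈ 64.43°.
The bisector from R has length 2·t·s·cos(∠R/2)/(t+s) ≈ 14.678.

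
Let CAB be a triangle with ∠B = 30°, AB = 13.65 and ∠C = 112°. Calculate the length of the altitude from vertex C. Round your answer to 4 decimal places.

The third angle is ∠A = 180° − ∠B − ∠C = 38.00°.
Law of sines: BC = AB·sin A/sin C ≈ 9.0638.
Law of sines: CA = AB·sin B/sin C ≈ 7.361.
Area = ½·AB·BC·sin B ≈ 30.93.
The altitude from C has length 2·area/AB ≈ 4.5319.

4.5319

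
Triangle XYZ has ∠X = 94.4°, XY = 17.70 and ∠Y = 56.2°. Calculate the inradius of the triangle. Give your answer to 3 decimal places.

6.324

The third angle is ∠Z = 180° − ∠X − ∠Y = 29.40°.
Law of sines: YZ = XY·sin X/sin Z ≈ 35.95.
Law of sines: ZX = XY·sin Y/sin Z ≈ 29.962.
Area = ½·XY·YZ·sin Y ≈ 264.38.
Semiperimeter s = (35.95+29.962+17.7)/2 = 41.806.
Inradius = area/s = 264.38/41.806 ≈ 6.324.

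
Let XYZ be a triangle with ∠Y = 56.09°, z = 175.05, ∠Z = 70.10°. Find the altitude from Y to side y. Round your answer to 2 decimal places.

The third angle is ∠X = 180° − ∠Y − ∠Z = 53.81°.
Law of sines: x = z·sin X/sin Z ≈ 150.25.
Law of sines: y = z·sin Y/sin Z ≈ 154.5.
Area = ½·z·x·sin Y ≈ 10914.
The altitude from Y has length 2·area/y ≈ 141.28.

h_Y ≈ 141.28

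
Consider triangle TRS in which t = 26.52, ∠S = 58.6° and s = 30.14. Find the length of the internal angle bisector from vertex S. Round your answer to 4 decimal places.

t_S ≈ 25.8907

Law of sines: sin T = t·sin S/s ≈ 0.75103.
Since s ≥ t, only the acute value applies: ∠T ≈ 48.68°.
Then ∠R = 180° − ∠S − ∠T ≈ 72.72°.
Law of sines gives r = s·sin R/sin S ≈ 33.718.
The bisector from S has length 2·t·r·cos(∠S/2)/(t+r) ≈ 25.891.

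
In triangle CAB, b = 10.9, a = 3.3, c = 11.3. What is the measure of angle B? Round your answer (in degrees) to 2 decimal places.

By the law of cosines, cos B = (c² + a² − b²) / (2·c·a) ≈ 0.26508, so ∠B ≈ 74.63°.

∠B ≈ 74.63°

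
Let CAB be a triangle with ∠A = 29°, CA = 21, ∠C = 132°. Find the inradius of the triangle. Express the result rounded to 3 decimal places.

The third angle is ∠B = 180° − ∠C − ∠A = 19.00°.
Law of sines: AB = CA·sin C/sin B ≈ 47.935.
Law of sines: BC = CA·sin A/sin B ≈ 31.271.
Area = ½·CA·AB·sin A ≈ 244.01.
Semiperimeter s = (47.935+31.271+21)/2 = 50.103.
Inradius = area/s = 244.01/50.103 ≈ 4.8702.

4.870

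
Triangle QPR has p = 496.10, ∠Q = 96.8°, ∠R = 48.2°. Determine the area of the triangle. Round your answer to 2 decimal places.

The third angle is ∠P = 180° − ∠R − ∠Q = 35.00°.
Law of sines: q = p·sin Q/sin P ≈ 858.84.
Law of sines: r = p·sin R/sin P ≈ 644.78.
Area = ½·p·q·sin R ≈ 1.5881e+05.

area ≈ 158812.61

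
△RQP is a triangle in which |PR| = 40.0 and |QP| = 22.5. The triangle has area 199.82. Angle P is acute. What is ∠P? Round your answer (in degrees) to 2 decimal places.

From area = ½·|QP|·|PR|·sin P, we get sin P = 2·area/(|QP|·|PR|) ≈ 0.44404.
Taking the acute solution, ∠P ≈ 26.36°.

∠P ≈ 26.36°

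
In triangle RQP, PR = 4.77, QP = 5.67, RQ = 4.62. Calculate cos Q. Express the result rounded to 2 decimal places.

By the law of cosines, cos Q = (RQ² + QP² − PR²) / (2·RQ·QP) ≈ 0.58675, so ∠Q ≈ 54.07°.

cos Q ≈ 0.59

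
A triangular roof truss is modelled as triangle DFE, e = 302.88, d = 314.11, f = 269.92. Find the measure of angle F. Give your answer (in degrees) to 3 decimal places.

By the law of cosines, cos F = (e² + d² − f²) / (2·e·d) ≈ 0.61776, so ∠F ≈ 51.85°.

51.847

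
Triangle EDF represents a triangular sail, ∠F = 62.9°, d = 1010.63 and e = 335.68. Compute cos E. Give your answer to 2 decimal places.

cos E ≈ 0.94

By the law of cosines, f² = e² + d² − 2·e·d·cos F = 8.2497e+05, so f ≈ 908.28.
Law of cosines again: cos E = (d² + f² − e²)/(2·d·f) ≈ 0.94433, so ∠E ≈ 19.21°.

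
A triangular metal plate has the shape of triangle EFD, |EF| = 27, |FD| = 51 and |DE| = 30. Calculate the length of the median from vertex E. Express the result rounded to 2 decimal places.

12.82

Median from E: ½√(2·|DE|² + 2·|EF|² − |FD|²) ≈ 12.816.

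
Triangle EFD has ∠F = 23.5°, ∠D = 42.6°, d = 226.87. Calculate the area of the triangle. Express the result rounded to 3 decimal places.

13860.586

The third angle is ∠E = 180° − ∠F − ∠D = 113.90°.
Law of sines: e = d·sin E/sin D ≈ 306.43.
Law of sines: f = d·sin F/sin D ≈ 133.65.
Area = ½·d·e·sin F ≈ 13861.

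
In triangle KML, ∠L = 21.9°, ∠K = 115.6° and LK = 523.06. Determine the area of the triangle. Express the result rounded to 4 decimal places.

area ≈ 68109.8900

The third angle is ∠M = 180° − ∠L − ∠K = 42.50°.
Law of sines: ML = LK·sin K/sin M ≈ 698.22.
Law of sines: KM = LK·sin L/sin M ≈ 288.78.
Area = ½·LK·ML·sin L ≈ 68110.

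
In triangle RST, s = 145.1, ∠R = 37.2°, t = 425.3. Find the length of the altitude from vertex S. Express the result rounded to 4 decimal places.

By the law of cosines, r² = s² + t² − 2·s·t·cos R = 1.0362e+05, so r ≈ 321.91.
Area = ½·s·t·sin R ≈ 18655.
The altitude from S has length 2·area/s ≈ 257.14.

h_S ≈ 257.1360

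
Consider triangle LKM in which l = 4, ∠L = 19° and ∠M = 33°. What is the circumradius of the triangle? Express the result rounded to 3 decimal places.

The third angle is ∠K = 180° − ∠M − ∠L = 128.00°.
Law of sines: k = l·sin K/sin L ≈ 9.6817.
Law of sines: m = l·sin M/sin L ≈ 6.6916.
Circumradius = l/(2 sin L) ≈ 6.1431.

6.143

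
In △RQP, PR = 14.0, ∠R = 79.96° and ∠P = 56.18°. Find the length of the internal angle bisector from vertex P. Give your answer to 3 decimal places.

t_P ≈ 14.499

The third angle is ∠Q = 180° − ∠P − ∠R = 43.86°.
Law of sines: QP = PR·sin R/sin Q ≈ 19.896.
Law of sines: RQ = PR·sin P/sin Q ≈ 16.786.
The bisector from P has length 2·QP·PR·cos(∠P/2)/(QP+PR) ≈ 14.499.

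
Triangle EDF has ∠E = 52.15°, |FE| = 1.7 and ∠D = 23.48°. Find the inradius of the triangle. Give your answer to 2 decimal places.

r ≈ 0.60

The third angle is ∠F = 180° − ∠E − ∠D = 104.37°.
Law of sines: |DF| = |FE|·sin E/sin D ≈ 3.3691.
Law of sines: |ED| = |FE|·sin F/sin D ≈ 4.1333.
Area = ½·|FE|·|DF|·sin F ≈ 2.7742.
Semiperimeter s = (3.3691+1.7+4.1333)/2 = 4.6012.
Inradius = area/s = 2.7742/4.6012 ≈ 0.60292.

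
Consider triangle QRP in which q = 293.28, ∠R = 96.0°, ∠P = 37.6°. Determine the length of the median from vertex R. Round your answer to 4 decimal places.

m_R ≈ 181.6051

The third angle is ∠Q = 180° − ∠R − ∠P = 46.40°.
Law of sines: r = q·sin R/sin Q ≈ 402.77.
Law of sines: p = q·sin P/sin Q ≈ 247.1.
Median from R: ½√(2·p² + 2·q² − r²) ≈ 181.61.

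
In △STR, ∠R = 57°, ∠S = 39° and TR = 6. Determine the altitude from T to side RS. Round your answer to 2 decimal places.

The third angle is ∠T = 180° − ∠R − ∠S = 84.00°.
Law of sines: RS = TR·sin T/sin S ≈ 9.4819.
Law of sines: ST = TR·sin R/sin S ≈ 7.996.
Area = ½·TR·RS·sin R ≈ 23.856.
The altitude from T has length 2·area/RS ≈ 5.032.

5.03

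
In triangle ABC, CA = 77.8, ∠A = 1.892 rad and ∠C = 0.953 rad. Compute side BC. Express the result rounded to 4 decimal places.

The third angle is ∠B = π − ∠C − ∠A = 0.297 rad.
Law of sines: BC = CA·sin A/sin B ≈ 252.58.

252.5839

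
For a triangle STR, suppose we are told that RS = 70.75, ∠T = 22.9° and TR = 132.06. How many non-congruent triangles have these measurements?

TR·sin T = 132.06·sin(22.9°) ≈ 51.39.
Since TR sin T < RS < TR (51.39 < 70.75 < 132.06), two triangles exist.

2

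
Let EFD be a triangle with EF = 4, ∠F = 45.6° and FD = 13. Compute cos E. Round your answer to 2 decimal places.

cos E ≈ -0.48

By the law of cosines, DE² = EF² + FD² − 2·EF·FD·cos F = 112.24, so DE ≈ 10.594.
Law of cosines again: cos E = (DE² + EF² − FD²)/(2·DE·EF) ≈ -0.48099, so ∠E ≈ 118.75°.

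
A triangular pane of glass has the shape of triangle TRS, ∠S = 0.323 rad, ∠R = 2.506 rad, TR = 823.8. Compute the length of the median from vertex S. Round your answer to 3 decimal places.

1155.769

The third angle is ∠T = π − ∠R − ∠S = 0.313 rad.
Law of sines: RS = TR·sin T/sin S ≈ 798.14.
Law of sines: ST = TR·sin R/sin S ≈ 1540.7.
Median from S: ½√(2·RS² + 2·ST² − TR²) ≈ 1155.8.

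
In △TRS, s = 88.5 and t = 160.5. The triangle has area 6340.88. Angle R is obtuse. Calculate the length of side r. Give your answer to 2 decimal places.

From area = ½·s·t·sin R, we get sin R = 2·area/(s·t) ≈ 0.89281.
Taking the obtuse solution, ∠R ≈ 116.77°.
Law of cosines then gives r ≈ 215.38.

215.38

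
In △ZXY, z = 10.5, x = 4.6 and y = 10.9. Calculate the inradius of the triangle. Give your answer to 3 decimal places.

r ≈ 1.842

Semiperimeter s = (10.5 + 4.6 + 10.9)/2 = 13.
Heron's formula: area = √(13·2.5·8.4·2.1) ≈ 23.944.
Inradius = area/s = 23.944/13 ≈ 1.8418.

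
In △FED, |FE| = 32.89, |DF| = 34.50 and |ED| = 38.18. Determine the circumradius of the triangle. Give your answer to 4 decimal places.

By the law of cosines, cos F = (|DF|² + |FE|² − |ED|²) / (2·|DF|·|FE|) ≈ 0.35881, so ∠F ≈ 1.204 rad.
Circumradius = |ED|/(2 sin F) ≈ 20.452.

R ≈ 20.4519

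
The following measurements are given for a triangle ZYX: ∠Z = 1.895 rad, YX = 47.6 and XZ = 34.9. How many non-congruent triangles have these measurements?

1

XZ·sin Z = 34.9·sin(1.895 rad) ≈ 33.08.
Since ∠Z is not acute, a triangle exists only if YX > XZ; here YX > XZ, so there is exactly one triangle.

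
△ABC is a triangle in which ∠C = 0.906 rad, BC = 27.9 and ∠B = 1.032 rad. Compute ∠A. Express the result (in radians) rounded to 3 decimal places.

1.204

The third angle is ∠A = π − ∠B − ∠C = 1.204 rad.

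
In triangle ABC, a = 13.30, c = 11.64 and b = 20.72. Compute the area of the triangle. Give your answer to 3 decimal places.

71.673

Semiperimeter s = (13.3 + 20.72 + 11.64)/2 = 22.83.
Heron's formula: area = √(22.83·9.53·2.11·11.19) ≈ 71.673.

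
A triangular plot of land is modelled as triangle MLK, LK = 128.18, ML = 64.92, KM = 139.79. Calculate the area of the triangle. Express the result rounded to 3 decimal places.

Semiperimeter s = (128.18 + 139.79 + 64.92)/2 = 166.45.
Heron's formula: area = √(166.45·38.265·26.655·101.53) ≈ 4151.6.

area ≈ 4151.567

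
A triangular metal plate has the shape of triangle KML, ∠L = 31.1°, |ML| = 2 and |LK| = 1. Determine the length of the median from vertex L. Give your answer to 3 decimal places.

By the law of cosines, |KM|² = |ML|² + |LK|² − 2·|ML|·|LK|·cos L = 1.5749, so |KM| ≈ 1.255.
Median from L: ½√(2·|ML|² + 2·|LK|² − |KM|²) ≈ 1.4513.

1.451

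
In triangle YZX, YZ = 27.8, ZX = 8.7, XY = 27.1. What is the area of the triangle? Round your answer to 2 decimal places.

Semiperimeter s = (8.7 + 27.1 + 27.8)/2 = 31.8.
Heron's formula: area = √(31.8·23.1·4.7·4) ≈ 117.52.

117.52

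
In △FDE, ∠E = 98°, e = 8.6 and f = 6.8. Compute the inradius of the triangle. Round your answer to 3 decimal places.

1.497

Law of sines: sin F = f·sin E/e ≈ 0.78300.
Since e ≥ f, only the acute value applies: ∠F ≈ 51.54°.
Then ∠D = 180° − ∠E − ∠F ≈ 30.46°.
Law of sines gives d = e·sin D/sin E ≈ 4.403.
Area = ½·e·f·sin D ≈ 14.824.
Semiperimeter s = (6.8+4.403+8.6)/2 = 9.9015.
Inradius = area/s = 14.824/9.9015 ≈ 1.4972.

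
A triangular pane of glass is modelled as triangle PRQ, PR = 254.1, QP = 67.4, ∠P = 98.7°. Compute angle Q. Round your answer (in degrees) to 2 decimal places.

∠Q ≈ 67.15°

By the law of cosines, RQ² = QP² + PR² − 2·QP·PR·cos P = 74291, so RQ ≈ 272.56.
Law of cosines again: cos Q = (RQ² + QP² − PR²)/(2·RQ·QP) ≈ 0.38830, so ∠Q ≈ 67.15°.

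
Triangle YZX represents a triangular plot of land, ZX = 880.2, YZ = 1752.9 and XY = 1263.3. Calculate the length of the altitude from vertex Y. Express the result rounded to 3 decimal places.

Semiperimeter s = (880.2 + 1263.3 + 1752.9)/2 = 1948.2.
Heron's formula: area = √(1948.2·1068·684.9·195.3) ≈ 5.2755e+05.
The altitude from Y has length 2·area/ZX ≈ 1198.7.

h_Y ≈ 1198.714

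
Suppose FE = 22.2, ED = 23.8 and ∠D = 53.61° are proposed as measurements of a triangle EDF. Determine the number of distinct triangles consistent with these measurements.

ED·sin D = 23.8·sin(53.61°) ≈ 19.16.
Since ED sin D < FE < ED (19.16 < 22.2 < 23.8), two triangles exist.

2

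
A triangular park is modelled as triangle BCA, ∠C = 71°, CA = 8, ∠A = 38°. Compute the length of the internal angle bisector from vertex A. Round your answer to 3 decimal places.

t_A ≈ 7.564

The third angle is ∠B = 180° − ∠C − ∠A = 71.00°.
Law of sines: AB = CA·sin C/sin B ≈ 8.
Law of sines: BC = CA·sin A/sin B ≈ 5.2091.
The bisector from A has length 2·CA·AB·cos(∠A/2)/(CA+AB) ≈ 7.5641.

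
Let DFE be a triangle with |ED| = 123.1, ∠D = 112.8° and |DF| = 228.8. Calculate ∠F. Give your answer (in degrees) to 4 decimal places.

By the law of cosines, |FE|² = |ED|² + |DF|² − 2·|ED|·|DF|·cos D = 89332, so |FE| ≈ 298.88.
Law of cosines again: cos F = (|DF|² + |FE|² − |ED|²)/(2·|DF|·|FE|) ≈ 0.92512, so ∠F ≈ 22.31°.

22.3140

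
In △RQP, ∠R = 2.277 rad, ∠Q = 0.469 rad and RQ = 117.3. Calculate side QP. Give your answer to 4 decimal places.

The third angle is ∠P = π − ∠R − ∠Q = 0.396 rad.
Law of sines: QP = RQ·sin R/sin P ≈ 231.59.

231.5928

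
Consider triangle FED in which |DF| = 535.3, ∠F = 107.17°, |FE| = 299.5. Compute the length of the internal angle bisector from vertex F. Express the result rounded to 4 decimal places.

t_F ≈ 228.0117

By the law of cosines, |ED|² = |DF|² + |FE|² − 2·|DF|·|FE|·cos F = 4.709e+05, so |ED| ≈ 686.22.
The bisector from F has length 2·|DF|·|FE|·cos(∠F/2)/(|DF|+|FE|) ≈ 228.01.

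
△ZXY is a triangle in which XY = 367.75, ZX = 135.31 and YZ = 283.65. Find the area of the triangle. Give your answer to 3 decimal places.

16885.568

Semiperimeter s = (367.75 + 283.65 + 135.31)/2 = 393.36.
Heron's formula: area = √(393.36·25.605·109.71·258.05) ≈ 16886.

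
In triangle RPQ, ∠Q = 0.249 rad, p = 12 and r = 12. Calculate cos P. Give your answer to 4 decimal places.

cos P ≈ 0.1242

By the law of cosines, q² = r² + p² − 2·r·p·cos Q = 8.8821, so q ≈ 2.9803.
Law of cosines again: cos P = (q² + r² − p²)/(2·q·r) ≈ 0.12418, so ∠P ≈ 1.446 rad.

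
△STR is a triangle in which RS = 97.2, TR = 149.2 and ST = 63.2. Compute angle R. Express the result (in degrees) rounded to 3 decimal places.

By the law of cosines, cos R = (TR² + RS² − ST²) / (2·TR·RS) ≈ 0.95552, so ∠R ≈ 17.15°.

∠R ≈ 17.154°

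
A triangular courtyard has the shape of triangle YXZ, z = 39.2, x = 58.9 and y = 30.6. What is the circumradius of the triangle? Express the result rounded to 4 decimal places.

32.3731

By the law of cosines, cos Y = (x² + z² − y²) / (2·x·z) ≈ 0.88127, so ∠Y ≈ 28.20°.
Circumradius = y/(2 sin Y) ≈ 32.373.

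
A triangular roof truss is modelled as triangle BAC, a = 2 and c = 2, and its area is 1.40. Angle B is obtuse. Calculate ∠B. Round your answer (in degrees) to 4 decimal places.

∠B ≈ 135.5730°

From area = ½·a·c·sin B, we get sin B = 2·area/(a·c) ≈ 0.70000.
Taking the obtuse solution, ∠B ≈ 135.57°.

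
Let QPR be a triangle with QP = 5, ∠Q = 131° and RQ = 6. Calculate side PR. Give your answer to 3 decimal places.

By the law of cosines, PR² = RQ² + QP² − 2·RQ·QP·cos Q = 100.36, so PR ≈ 10.018.

10.018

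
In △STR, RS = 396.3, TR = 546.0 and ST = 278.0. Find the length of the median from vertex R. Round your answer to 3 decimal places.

m_R ≈ 456.359

Median from R: ½√(2·TR² + 2·RS² − ST²) ≈ 456.36.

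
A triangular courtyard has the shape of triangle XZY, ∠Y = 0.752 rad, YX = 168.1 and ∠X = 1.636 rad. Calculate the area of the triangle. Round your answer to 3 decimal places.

The third angle is ∠Z = π − ∠Y − ∠X = 0.754 rad.
Law of sines: ZY = YX·sin X/sin Z ≈ 245.14.
Law of sines: XZ = YX·sin Y/sin Z ≈ 167.81.
Area = ½·YX·ZY·sin Y ≈ 14075.

area ≈ 14074.833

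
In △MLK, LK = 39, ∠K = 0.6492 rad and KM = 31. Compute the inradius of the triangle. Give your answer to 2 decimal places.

r ≈ 7.81

By the law of cosines, ML² = LK² + KM² − 2·LK·KM·cos K = 555.9, so ML ≈ 23.578.
Area = ½·LK·KM·sin K ≈ 365.45.
Semiperimeter s = (39+31+23.578)/2 = 46.789.
Inradius = area/s = 365.45/46.789 ≈ 7.8106.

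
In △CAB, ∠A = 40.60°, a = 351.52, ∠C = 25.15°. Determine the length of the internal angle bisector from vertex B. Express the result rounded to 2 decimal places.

t_B ≈ 150.76

The third angle is ∠B = 180° − ∠C − ∠A = 114.25°.
Law of sines: c = a·sin C/sin A ≈ 229.56.
Law of sines: b = a·sin B/sin A ≈ 492.49.
The bisector from B has length 2·c·a·cos(∠B/2)/(c+a) ≈ 150.76.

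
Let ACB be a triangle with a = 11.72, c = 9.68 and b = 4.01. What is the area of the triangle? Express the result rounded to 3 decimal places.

Semiperimeter s = (11.72 + 9.68 + 4.01)/2 = 12.705.
Heron's formula: area = √(12.705·0.985·3.025·8.695) ≈ 18.143.

area ≈ 18.143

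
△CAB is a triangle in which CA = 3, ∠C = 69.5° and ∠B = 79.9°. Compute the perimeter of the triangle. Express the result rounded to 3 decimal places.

The third angle is ∠A = 180° − ∠B − ∠C = 30.60°.
Law of sines: AB = CA·sin C/sin B ≈ 2.8542.
Law of sines: BC = CA·sin A/sin B ≈ 1.5512.
Semiperimeter s = (2.8542+1.5512+3)/2 = 3.7027.
Perimeter = 2.8542 + 1.5512 + 3 = 7.4054.

perimeter ≈ 7.405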